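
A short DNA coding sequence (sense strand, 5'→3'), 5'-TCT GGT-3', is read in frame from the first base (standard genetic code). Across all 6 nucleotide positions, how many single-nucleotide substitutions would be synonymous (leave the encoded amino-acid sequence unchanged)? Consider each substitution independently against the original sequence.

6

Codon 1 (TCT, Ser): 3 synonymous substitutions.
Codon 2 (GGT, Gly): 3 synonymous substitutions.
Total: 3 + 3 = 6.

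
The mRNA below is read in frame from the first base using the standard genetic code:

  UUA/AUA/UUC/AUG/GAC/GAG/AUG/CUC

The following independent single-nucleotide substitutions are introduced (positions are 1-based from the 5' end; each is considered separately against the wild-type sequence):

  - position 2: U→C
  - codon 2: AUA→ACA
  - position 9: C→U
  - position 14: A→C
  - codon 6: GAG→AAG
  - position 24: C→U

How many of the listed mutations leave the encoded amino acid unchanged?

2

Codon 1: UUA (Leu) → UCA (Ser) — missense.
Codon 2: AUA (Ile) → ACA (Thr) — missense.
Codon 3: UUC (Phe) → UUU (Phe) — synonymous.
Codon 5: GAC (Asp) → GCC (Ala) — missense.
Codon 6: GAG (Glu) → AAG (Lys) — missense.
Codon 8: CUC (Leu) → CUU (Leu) — synonymous.
Synonymous: 2 of 6.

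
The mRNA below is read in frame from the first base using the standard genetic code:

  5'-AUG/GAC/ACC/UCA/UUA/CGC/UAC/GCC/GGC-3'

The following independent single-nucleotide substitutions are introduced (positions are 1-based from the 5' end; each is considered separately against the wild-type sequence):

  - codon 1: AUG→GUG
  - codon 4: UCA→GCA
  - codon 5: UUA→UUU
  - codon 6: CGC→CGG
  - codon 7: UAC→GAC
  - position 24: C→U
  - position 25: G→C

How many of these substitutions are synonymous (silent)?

2

Codon 1: AUG (Met) → GUG (Val) — missense.
Codon 4: UCA (Ser) → GCA (Ala) — missense.
Codon 5: UUA (Leu) → UUU (Phe) — missense.
Codon 6: CGC (Arg) → CGG (Arg) — synonymous.
Codon 7: UAC (Tyr) → GAC (Asp) — missense.
Codon 8: GCC (Ala) → GCU (Ala) — synonymous.
Codon 9: GGC (Gly) → CGC (Arg) — missense.
Synonymous: 2 of 7.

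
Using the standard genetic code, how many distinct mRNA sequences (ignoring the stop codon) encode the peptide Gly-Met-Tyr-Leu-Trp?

48

Gly: 4 codons.
Met: 1 codon.
Tyr: 2 codons.
Leu: 6 codons.
Trp: 1 codon.
4 × 1 × 2 × 6 × 1 = 48.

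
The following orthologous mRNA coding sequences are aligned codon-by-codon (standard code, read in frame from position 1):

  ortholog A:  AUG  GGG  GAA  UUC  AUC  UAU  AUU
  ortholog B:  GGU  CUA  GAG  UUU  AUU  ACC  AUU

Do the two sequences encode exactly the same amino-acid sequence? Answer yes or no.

Codon 1: AUG Met / GGU Gly — nonsynonymous.
Codon 2: GGG Gly / CUA Leu — nonsynonymous.
Codon 3: GAA Glu / GAG Glu — synonymous.
Codon 4: UUC Phe / UUU Phe — synonymous.
Codon 5: AUC Ile / AUU Ile — synonymous.
Codon 6: UAU Tyr / ACC Thr — nonsynonymous.
Codon 7: AUU Ile / AUU Ile — identical.
Nonsynonymous differences: 3 → different protein.

no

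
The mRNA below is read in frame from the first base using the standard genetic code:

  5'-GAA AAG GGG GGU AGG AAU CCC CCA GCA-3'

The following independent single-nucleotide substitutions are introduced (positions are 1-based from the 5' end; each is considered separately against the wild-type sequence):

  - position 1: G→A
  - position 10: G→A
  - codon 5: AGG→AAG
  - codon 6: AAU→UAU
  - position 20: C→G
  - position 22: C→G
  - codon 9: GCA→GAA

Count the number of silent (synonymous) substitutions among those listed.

0

Codon 1: GAA (Glu) → AAA (Lys) — missense.
Codon 4: GGU (Gly) → AGU (Ser) — missense.
Codon 5: AGG (Arg) → AAG (Lys) — missense.
Codon 6: AAU (Asn) → UAU (Tyr) — missense.
Codon 7: CCC (Pro) → CGC (Arg) — missense.
Codon 8: CCA (Pro) → GCA (Ala) — missense.
Codon 9: GCA (Ala) → GAA (Glu) — missense.
Synonymous: 0 of 7.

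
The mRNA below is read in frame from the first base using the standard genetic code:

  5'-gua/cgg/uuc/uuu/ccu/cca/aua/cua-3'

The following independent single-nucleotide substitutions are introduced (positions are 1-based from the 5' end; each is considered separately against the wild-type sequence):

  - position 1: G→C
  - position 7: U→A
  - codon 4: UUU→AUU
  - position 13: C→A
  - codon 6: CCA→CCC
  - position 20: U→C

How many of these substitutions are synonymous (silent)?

Codon 1: GUA (Val) → CUA (Leu) — missense.
Codon 3: UUC (Phe) → AUC (Ile) — missense.
Codon 4: UUU (Phe) → AUU (Ile) — missense.
Codon 5: CCU (Pro) → ACU (Thr) — missense.
Codon 6: CCA (Pro) → CCC (Pro) — synonymous.
Codon 7: AUA (Ile) → ACA (Thr) — missense.
Synonymous: 1 of 6.

1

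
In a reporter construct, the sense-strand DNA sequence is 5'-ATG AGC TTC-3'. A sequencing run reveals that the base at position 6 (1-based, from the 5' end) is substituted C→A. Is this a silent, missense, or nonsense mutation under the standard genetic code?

Position 6 falls in codon 2: AGC → Ser.
After the substitution the codon is AGA → Arg.
Ser ≠ Arg, so this is a missense mutation.

missense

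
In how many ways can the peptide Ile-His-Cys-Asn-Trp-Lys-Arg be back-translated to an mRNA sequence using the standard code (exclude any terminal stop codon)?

Ile: 3 codons.
His: 2 codons.
Cys: 2 codons.
Asn: 2 codons.
Trp: 1 codon.
Lys: 2 codons.
Arg: 6 codons.
3 × 2 × 2 × 2 × 1 × 2 × 6 = 288.

288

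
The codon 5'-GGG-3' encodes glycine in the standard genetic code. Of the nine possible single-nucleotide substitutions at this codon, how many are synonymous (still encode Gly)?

3

Position 1: none → 0 synonymous.
Position 2: none → 0 synonymous.
Position 3: GGU, GGC, GGA → 3 synonymous.
Total: 0 + 0 + 3 = 3.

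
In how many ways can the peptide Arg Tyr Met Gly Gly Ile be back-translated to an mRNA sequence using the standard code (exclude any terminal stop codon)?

Arg: 6 codons.
Tyr: 2 codons.
Met: 1 codon.
Gly: 4 codons.
Gly: 4 codons.
Ile: 3 codons.
6 × 2 × 1 × 4 × 4 × 3 = 576.

576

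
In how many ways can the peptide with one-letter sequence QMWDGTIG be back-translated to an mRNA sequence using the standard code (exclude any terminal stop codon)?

Gln: 2 codons.
Met: 1 codon.
Trp: 1 codon.
Asp: 2 codons.
Gly: 4 codons.
Thr: 4 codons.
Ile: 3 codons.
Gly: 4 codons.
2 × 1 × 1 × 2 × 4 × 4 × 3 × 4 = 768.

768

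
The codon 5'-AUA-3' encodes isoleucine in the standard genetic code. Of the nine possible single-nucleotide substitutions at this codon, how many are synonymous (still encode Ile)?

2

Position 1: none → 0 synonymous.
Position 2: none → 0 synonymous.
Position 3: AUU, AUC → 2 synonymous.
Total: 0 + 0 + 2 = 2.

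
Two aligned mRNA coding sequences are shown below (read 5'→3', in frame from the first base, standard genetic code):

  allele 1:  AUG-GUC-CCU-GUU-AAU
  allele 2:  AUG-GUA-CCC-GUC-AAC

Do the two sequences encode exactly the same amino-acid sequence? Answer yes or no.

Codon 1: AUG Met / AUG Met — identical.
Codon 2: GUC Val / GUA Val — synonymous.
Codon 3: CCU Pro / CCC Pro — synonymous.
Codon 4: GUU Val / GUC Val — synonymous.
Codon 5: AAU Asn / AAC Asn — synonymous.
Nonsynonymous differences: 0 → same protein.

yes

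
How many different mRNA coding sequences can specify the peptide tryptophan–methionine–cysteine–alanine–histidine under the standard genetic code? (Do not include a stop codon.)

Trp: 1 codon.
Met: 1 codon.
Cys: 2 codons.
Ala: 4 codons.
His: 2 codons.
1 × 1 × 2 × 4 × 2 = 16.

16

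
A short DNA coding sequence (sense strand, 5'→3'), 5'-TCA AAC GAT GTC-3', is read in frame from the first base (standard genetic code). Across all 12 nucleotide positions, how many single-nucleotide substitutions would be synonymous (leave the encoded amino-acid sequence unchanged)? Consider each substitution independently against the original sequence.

Codon 1 (TCA, Ser): 3 synonymous substitutions.
Codon 2 (AAC, Asn): 1 synonymous substitution.
Codon 3 (GAT, Asp): 1 synonymous substitution.
Codon 4 (GTC, Val): 3 synonymous substitutions.
Total: 3 + 1 + 1 + 3 = 8.

8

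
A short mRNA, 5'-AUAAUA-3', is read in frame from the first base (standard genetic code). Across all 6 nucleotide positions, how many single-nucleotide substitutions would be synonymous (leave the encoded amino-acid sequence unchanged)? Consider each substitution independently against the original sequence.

Codon 1 (AUA, Ile): 2 synonymous substitutions.
Codon 2 (AUA, Ile): 2 synonymous substitutions.
Total: 2 + 2 = 4.

4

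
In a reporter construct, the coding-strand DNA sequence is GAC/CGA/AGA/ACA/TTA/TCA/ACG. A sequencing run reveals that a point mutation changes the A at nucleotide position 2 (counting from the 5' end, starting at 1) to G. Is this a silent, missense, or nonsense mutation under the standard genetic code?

missense

Position 2 falls in codon 1: GAC → Asp.
After the substitution the codon is GGC → Gly.
Asp ≠ Gly, so this is a missense mutation.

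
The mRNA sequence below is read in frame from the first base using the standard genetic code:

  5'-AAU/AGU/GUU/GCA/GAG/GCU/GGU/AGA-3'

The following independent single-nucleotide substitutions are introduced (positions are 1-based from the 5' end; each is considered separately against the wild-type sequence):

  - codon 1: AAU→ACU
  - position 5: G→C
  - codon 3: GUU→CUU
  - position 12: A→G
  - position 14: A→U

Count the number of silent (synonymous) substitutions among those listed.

Codon 1: AAU (Asn) → ACU (Thr) — missense.
Codon 2: AGU (Ser) → ACU (Thr) — missense.
Codon 3: GUU (Val) → CUU (Leu) — missense.
Codon 4: GCA (Ala) → GCG (Ala) — synonymous.
Codon 5: GAG (Glu) → GUG (Val) — missense.
Synonymous: 1 of 5.

1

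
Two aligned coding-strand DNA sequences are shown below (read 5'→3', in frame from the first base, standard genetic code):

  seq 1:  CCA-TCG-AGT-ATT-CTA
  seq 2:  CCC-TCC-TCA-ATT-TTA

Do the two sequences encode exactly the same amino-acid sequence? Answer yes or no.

yes

Codon 1: CCA Pro / CCC Pro — synonymous.
Codon 2: TCG Ser / TCC Ser — synonymous.
Codon 3: AGT Ser / TCA Ser — synonymous.
Codon 4: ATT Ile / ATT Ile — identical.
Codon 5: CTA Leu / TTA Leu — synonymous.
Nonsynonymous differences: 0 → same protein.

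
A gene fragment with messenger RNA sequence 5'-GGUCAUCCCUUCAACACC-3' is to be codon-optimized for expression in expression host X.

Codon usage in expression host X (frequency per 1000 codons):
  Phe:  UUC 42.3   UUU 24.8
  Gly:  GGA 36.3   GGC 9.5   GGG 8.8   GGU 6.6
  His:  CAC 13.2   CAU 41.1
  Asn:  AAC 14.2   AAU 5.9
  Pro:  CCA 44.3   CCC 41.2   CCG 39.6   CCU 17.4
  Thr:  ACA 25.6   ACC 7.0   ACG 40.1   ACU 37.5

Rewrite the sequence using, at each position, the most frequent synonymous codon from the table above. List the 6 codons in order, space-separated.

GGA CAU CCA UUC AAC ACG

Codon 1 (Gly): best is GGA at 36.3.
Codon 2 (His): best is CAU at 41.1.
Codon 3 (Pro): best is CCA at 44.3.
Codon 4 (Phe): best is UUC at 42.3.
Codon 5 (Asn): best is AAC at 14.2.
Codon 6 (Thr): best is ACG at 40.1.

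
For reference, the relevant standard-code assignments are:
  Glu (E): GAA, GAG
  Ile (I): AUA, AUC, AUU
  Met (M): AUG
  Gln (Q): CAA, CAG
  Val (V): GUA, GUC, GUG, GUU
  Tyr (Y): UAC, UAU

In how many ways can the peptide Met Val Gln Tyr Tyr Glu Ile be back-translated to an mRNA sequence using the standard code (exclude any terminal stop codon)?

192

Met: 1 codon.
Val: 4 codons.
Gln: 2 codons.
Tyr: 2 codons.
Tyr: 2 codons.
Glu: 2 codons.
Ile: 3 codons.
1 × 4 × 2 × 2 × 2 × 2 × 3 = 192.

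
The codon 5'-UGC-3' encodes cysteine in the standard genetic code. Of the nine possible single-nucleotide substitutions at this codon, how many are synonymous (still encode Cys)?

Position 1: none → 0 synonymous.
Position 2: none → 0 synonymous.
Position 3: UGU → 1 synonymous.
Total: 0 + 0 + 1 = 1.

1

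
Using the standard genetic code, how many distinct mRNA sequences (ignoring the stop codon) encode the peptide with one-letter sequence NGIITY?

Asn: 2 codons.
Gly: 4 codons.
Ile: 3 codons.
Ile: 3 codons.
Thr: 4 codons.
Tyr: 2 codons.
2 × 4 × 3 × 3 × 4 × 2 = 576.

576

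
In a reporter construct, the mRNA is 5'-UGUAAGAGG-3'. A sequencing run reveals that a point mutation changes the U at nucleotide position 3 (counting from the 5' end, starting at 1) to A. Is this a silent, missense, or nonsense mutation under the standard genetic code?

nonsense

Position 3 falls in codon 1: UGU → Cys.
After the substitution the codon is UGA → Stop.
The new codon is a stop codon, so this is a nonsense mutation.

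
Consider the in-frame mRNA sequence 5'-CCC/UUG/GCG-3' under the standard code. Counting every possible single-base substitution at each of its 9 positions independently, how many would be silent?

8

Codon 1 (CCC, Pro): 3 synonymous substitutions.
Codon 2 (UUG, Leu): 2 synonymous substitutions.
Codon 3 (GCG, Ala): 3 synonymous substitutions.
Total: 3 + 2 + 3 = 8.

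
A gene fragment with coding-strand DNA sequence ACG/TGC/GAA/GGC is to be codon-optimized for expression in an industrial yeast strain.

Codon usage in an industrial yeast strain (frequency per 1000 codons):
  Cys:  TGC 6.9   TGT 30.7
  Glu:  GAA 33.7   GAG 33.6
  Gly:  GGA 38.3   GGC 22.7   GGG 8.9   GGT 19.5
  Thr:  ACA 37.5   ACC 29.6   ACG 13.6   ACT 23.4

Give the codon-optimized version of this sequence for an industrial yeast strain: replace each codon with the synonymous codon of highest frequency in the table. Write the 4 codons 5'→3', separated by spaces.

ACA TGT GAA GGA

Codon 1 (Thr): best is ACA at 37.5.
Codon 2 (Cys): best is TGT at 30.7.
Codon 3 (Glu): best is GAA at 33.7.
Codon 4 (Gly): best is GGA at 38.3.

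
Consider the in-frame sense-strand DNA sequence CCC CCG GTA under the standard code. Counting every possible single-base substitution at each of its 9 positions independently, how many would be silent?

Codon 1 (CCC, Pro): 3 synonymous substitutions.
Codon 2 (CCG, Pro): 3 synonymous substitutions.
Codon 3 (GTA, Val): 3 synonymous substitutions.
Total: 3 + 3 + 3 = 9.

9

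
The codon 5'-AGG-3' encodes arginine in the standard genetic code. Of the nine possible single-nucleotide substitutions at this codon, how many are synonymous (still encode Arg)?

2

Position 1: CGG → 1 synonymous.
Position 2: none → 0 synonymous.
Position 3: AGA → 1 synonymous.
Total: 1 + 0 + 1 = 2.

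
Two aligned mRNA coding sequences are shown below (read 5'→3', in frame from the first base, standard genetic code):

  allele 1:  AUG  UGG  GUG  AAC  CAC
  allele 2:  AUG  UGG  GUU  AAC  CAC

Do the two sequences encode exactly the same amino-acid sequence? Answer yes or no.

Codon 1: AUG Met / AUG Met — identical.
Codon 2: UGG Trp / UGG Trp — identical.
Codon 3: GUG Val / GUU Val — synonymous.
Codon 4: AAC Asn / AAC Asn — identical.
Codon 5: CAC His / CAC His — identical.
Nonsynonymous differences: 0 → same protein.

yes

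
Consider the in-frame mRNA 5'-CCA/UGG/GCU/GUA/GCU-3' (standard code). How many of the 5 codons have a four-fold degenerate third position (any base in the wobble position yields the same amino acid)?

Codon 1 CCA (Pro): third position 4-fold.
Codon 2 UGG (Trp): third position 1-fold.
Codon 3 GCU (Ala): third position 4-fold.
Codon 4 GUA (Val): third position 4-fold.
Codon 5 GCU (Ala): third position 4-fold.
Four-fold degenerate third positions: 4.

4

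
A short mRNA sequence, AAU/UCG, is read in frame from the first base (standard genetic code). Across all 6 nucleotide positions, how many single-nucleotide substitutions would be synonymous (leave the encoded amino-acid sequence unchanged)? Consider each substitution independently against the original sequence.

Codon 1 (AAU, Asn): 1 synonymous substitution.
Codon 2 (UCG, Ser): 3 synonymous substitutions.
Total: 1 + 3 = 4.

4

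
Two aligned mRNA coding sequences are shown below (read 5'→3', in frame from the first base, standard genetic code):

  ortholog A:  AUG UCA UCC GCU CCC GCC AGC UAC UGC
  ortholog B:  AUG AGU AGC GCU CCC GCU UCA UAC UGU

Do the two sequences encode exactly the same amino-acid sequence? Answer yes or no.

Codon 1: AUG Met / AUG Met — identical.
Codon 2: UCA Ser / AGU Ser — synonymous.
Codon 3: UCC Ser / AGC Ser — synonymous.
Codon 4: GCU Ala / GCU Ala — identical.
Codon 5: CCC Pro / CCC Pro — identical.
Codon 6: GCC Ala / GCU Ala — synonymous.
Codon 7: AGC Ser / UCA Ser — synonymous.
Codon 8: UAC Tyr / UAC Tyr — identical.
Codon 9: UGC Cys / UGU Cys — synonymous.
Nonsynonymous differences: 0 → same protein.

yes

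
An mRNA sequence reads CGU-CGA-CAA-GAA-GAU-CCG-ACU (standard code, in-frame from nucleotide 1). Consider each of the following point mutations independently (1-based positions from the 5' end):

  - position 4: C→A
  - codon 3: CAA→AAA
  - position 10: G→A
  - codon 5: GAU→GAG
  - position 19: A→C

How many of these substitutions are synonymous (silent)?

1

Codon 2: CGA (Arg) → AGA (Arg) — synonymous.
Codon 3: CAA (Gln) → AAA (Lys) — missense.
Codon 4: GAA (Glu) → AAA (Lys) — missense.
Codon 5: GAU (Asp) → GAG (Glu) — missense.
Codon 7: ACU (Thr) → CCU (Pro) — missense.
Synonymous: 1 of 5.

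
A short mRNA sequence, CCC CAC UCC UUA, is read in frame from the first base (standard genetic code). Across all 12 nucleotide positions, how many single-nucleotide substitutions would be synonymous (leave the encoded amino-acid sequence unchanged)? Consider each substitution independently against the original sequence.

9

Codon 1 (CCC, Pro): 3 synonymous substitutions.
Codon 2 (CAC, His): 1 synonymous substitution.
Codon 3 (UCC, Ser): 3 synonymous substitutions.
Codon 4 (UUA, Leu): 2 synonymous substitutions.
Total: 3 + 1 + 3 + 2 = 9.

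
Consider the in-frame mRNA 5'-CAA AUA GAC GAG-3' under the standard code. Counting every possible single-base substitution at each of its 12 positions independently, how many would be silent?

5

Codon 1 (CAA, Gln): 1 synonymous substitution.
Codon 2 (AUA, Ile): 2 synonymous substitutions.
Codon 3 (GAC, Asp): 1 synonymous substitution.
Codon 4 (GAG, Glu): 1 synonymous substitution.
Total: 1 + 2 + 1 + 1 = 5.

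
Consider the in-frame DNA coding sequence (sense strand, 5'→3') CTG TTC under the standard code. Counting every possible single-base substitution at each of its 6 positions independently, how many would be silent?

5

Codon 1 (CTG, Leu): 4 synonymous substitutions.
Codon 2 (TTC, Phe): 1 synonymous substitution.
Total: 4 + 1 = 5.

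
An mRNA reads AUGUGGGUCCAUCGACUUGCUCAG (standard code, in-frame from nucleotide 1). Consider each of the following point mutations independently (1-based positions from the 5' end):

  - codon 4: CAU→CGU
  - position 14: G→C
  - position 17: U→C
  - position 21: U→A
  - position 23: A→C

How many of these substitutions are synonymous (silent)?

1

Codon 4: CAU (His) → CGU (Arg) — missense.
Codon 5: CGA (Arg) → CCA (Pro) — missense.
Codon 6: CUU (Leu) → CCU (Pro) — missense.
Codon 7: GCU (Ala) → GCA (Ala) — synonymous.
Codon 8: CAG (Gln) → CCG (Pro) — missense.
Synonymous: 1 of 5.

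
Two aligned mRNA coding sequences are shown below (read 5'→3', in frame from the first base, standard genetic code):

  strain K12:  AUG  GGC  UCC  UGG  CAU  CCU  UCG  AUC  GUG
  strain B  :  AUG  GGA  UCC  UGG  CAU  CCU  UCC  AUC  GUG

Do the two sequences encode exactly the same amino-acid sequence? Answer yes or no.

yes

Codon 1: AUG Met / AUG Met — identical.
Codon 2: GGC Gly / GGA Gly — synonymous.
Codon 3: UCC Ser / UCC Ser — identical.
Codon 4: UGG Trp / UGG Trp — identical.
Codon 5: CAU His / CAU His — identical.
Codon 6: CCU Pro / CCU Pro — identical.
Codon 7: UCG Ser / UCC Ser — synonymous.
Codon 8: AUC Ile / AUC Ile — identical.
Codon 9: GUG Val / GUG Val — identical.
Nonsynonymous differences: 0 → same protein.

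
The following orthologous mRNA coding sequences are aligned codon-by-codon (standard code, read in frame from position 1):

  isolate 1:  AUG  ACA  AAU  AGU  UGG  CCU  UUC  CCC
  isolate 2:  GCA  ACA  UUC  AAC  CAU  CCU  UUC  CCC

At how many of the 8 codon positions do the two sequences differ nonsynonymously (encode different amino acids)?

Codon 1: AUG Met / GCA Ala — nonsynonymous.
Codon 2: ACA Thr / ACA Thr — identical.
Codon 3: AAU Asn / UUC Phe — nonsynonymous.
Codon 4: AGU Ser / AAC Asn — nonsynonymous.
Codon 5: UGG Trp / CAU His — nonsynonymous.
Codon 6: CCU Pro / CCU Pro — identical.
Codon 7: UUC Phe / UUC Phe — identical.
Codon 8: CCC Pro / CCC Pro — identical.
Nonsynonymous differences: 4.

4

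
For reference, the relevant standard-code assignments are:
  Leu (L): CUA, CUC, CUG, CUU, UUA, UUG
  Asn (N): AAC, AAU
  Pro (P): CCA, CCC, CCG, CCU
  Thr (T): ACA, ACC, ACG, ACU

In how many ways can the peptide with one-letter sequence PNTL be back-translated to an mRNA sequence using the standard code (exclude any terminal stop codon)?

192

Pro: 4 codons.
Asn: 2 codons.
Thr: 4 codons.
Leu: 6 codons.
4 × 2 × 4 × 6 = 192.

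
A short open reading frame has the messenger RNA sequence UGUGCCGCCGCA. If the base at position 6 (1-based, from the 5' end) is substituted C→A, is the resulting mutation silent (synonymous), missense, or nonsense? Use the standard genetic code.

Position 6 falls in codon 2: GCC → Ala.
After the substitution the codon is GCA → Ala.
Both encode Ala, so the change is synonymous.

silent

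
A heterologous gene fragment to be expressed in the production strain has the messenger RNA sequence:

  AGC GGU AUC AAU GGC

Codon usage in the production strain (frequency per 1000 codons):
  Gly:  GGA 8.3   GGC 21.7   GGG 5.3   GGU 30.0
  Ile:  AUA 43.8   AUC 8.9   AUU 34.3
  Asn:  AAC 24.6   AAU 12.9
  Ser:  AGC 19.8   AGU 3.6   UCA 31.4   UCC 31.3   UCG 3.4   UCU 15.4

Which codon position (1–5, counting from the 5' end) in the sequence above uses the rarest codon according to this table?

3

Codon 1 AGC (Ser): 19.8 per 1000.
Codon 2 GGU (Gly): 30.0 per 1000.
Codon 3 AUC (Ile): 8.9 per 1000.
Codon 4 AAU (Asn): 12.9 per 1000.
Codon 5 GGC (Gly): 21.7 per 1000.
Lowest frequency is 8.9 at codon 3.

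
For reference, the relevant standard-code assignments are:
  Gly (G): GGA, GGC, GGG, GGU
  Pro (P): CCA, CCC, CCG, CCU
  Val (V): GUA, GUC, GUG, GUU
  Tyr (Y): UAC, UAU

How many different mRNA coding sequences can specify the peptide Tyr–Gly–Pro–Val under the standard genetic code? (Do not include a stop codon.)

Tyr: 2 codons.
Gly: 4 codons.
Pro: 4 codons.
Val: 4 codons.
2 × 4 × 4 × 4 = 128.

128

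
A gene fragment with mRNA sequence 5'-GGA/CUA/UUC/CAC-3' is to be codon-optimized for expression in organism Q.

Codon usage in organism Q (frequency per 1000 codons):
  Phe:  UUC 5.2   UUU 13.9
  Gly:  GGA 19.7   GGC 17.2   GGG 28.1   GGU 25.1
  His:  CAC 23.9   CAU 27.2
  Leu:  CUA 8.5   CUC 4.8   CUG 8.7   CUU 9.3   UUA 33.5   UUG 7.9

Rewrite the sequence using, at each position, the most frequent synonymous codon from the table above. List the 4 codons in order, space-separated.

Codon 1 (Gly): best is GGG at 28.1.
Codon 2 (Leu): best is UUA at 33.5.
Codon 3 (Phe): best is UUU at 13.9.
Codon 4 (His): best is CAU at 27.2.

GGG UUA UUU CAU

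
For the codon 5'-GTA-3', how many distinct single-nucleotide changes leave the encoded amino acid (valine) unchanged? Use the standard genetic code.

3

Position 1: none → 0 synonymous.
Position 2: none → 0 synonymous.
Position 3: GTT, GTC, GTG → 3 synonymous.
Total: 0 + 0 + 3 = 3.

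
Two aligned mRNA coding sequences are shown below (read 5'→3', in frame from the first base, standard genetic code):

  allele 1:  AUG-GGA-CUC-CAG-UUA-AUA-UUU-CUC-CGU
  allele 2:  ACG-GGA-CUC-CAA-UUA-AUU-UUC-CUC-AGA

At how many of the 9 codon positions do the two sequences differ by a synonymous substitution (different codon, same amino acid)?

Codon 1: AUG Met / ACG Thr — nonsynonymous.
Codon 2: GGA Gly / GGA Gly — identical.
Codon 3: CUC Leu / CUC Leu — identical.
Codon 4: CAG Gln / CAA Gln — synonymous.
Codon 5: UUA Leu / UUA Leu — identical.
Codon 6: AUA Ile / AUU Ile — synonymous.
Codon 7: UUU Phe / UUC Phe — synonymous.
Codon 8: CUC Leu / CUC Leu — identical.
Codon 9: CGU Arg / AGA Arg — synonymous.
Synonymous differences: 4.

4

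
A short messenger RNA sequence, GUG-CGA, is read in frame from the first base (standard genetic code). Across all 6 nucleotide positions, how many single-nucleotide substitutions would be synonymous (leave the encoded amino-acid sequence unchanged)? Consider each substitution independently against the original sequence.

Codon 1 (GUG, Val): 3 synonymous substitutions.
Codon 2 (CGA, Arg): 4 synonymous substitutions.
Total: 3 + 4 = 7.

7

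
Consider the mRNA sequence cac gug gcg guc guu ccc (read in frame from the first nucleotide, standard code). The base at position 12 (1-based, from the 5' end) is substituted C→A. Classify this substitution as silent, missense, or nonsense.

silent

Position 12 falls in codon 4: GUC → Val.
After the substitution the codon is GUA → Val.
Both encode Val, so the change is synonymous.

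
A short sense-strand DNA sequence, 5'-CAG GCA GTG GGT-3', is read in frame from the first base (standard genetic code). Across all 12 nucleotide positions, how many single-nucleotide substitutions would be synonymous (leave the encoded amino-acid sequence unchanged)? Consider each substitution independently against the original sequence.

10

Codon 1 (CAG, Gln): 1 synonymous substitution.
Codon 2 (GCA, Ala): 3 synonymous substitutions.
Codon 3 (GTG, Val): 3 synonymous substitutions.
Codon 4 (GGT, Gly): 3 synonymous substitutions.
Total: 1 + 3 + 3 + 3 = 10.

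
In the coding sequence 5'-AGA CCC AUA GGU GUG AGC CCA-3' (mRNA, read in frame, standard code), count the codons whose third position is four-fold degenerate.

4

Codon 1 AGA (Arg): third position 2-fold.
Codon 2 CCC (Pro): third position 4-fold.
Codon 3 AUA (Ile): third position 3-fold.
Codon 4 GGU (Gly): third position 4-fold.
Codon 5 GUG (Val): third position 4-fold.
Codon 6 AGC (Ser): third position 2-fold.
Codon 7 CCA (Pro): third position 4-fold.
Four-fold degenerate third positions: 4.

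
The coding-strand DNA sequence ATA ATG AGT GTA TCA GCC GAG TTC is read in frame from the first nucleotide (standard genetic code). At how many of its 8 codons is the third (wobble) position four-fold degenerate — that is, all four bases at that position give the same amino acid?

Codon 1 ATA (Ile): third position 3-fold.
Codon 2 ATG (Met): third position 1-fold.
Codon 3 AGT (Ser): third position 2-fold.
Codon 4 GTA (Val): third position 4-fold.
Codon 5 TCA (Ser): third position 4-fold.
Codon 6 GCC (Ala): third position 4-fold.
Codon 7 GAG (Glu): third position 2-fold.
Codon 8 TTC (Phe): third position 2-fold.
Four-fold degenerate third positions: 3.

3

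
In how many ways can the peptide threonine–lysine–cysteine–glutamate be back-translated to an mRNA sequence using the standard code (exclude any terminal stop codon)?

Thr: 4 codons.
Lys: 2 codons.
Cys: 2 codons.
Glu: 2 codons.
4 × 2 × 2 × 2 = 32.

32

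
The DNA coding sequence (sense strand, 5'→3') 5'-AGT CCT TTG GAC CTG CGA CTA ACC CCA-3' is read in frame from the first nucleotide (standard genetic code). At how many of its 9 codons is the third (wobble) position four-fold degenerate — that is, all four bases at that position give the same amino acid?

Codon 1 AGT (Ser): third position 2-fold.
Codon 2 CCT (Pro): third position 4-fold.
Codon 3 TTG (Leu): third position 2-fold.
Codon 4 GAC (Asp): third position 2-fold.
Codon 5 CTG (Leu): third position 4-fold.
Codon 6 CGA (Arg): third position 4-fold.
Codon 7 CTA (Leu): third position 4-fold.
Codon 8 ACC (Thr): third position 4-fold.
Codon 9 CCA (Pro): third position 4-fold.
Four-fold degenerate third positions: 6.

6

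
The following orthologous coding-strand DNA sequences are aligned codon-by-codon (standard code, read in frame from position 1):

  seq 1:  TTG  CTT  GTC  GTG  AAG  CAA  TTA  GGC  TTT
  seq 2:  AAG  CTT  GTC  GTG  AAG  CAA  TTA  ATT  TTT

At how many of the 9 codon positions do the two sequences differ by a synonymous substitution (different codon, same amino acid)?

Codon 1: TTG Leu / AAG Lys — nonsynonymous.
Codon 2: CTT Leu / CTT Leu — identical.
Codon 3: GTC Val / GTC Val — identical.
Codon 4: GTG Val / GTG Val — identical.
Codon 5: AAG Lys / AAG Lys — identical.
Codon 6: CAA Gln / CAA Gln — identical.
Codon 7: TTA Leu / TTA Leu — identical.
Codon 8: GGC Gly / ATT Ile — nonsynonymous.
Codon 9: TTT Phe / TTT Phe — identical.
Synonymous differences: 0.

0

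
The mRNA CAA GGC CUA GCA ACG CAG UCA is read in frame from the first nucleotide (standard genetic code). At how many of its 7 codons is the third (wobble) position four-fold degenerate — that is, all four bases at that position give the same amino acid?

5

Codon 1 CAA (Gln): third position 2-fold.
Codon 2 GGC (Gly): third position 4-fold.
Codon 3 CUA (Leu): third position 4-fold.
Codon 4 GCA (Ala): third position 4-fold.
Codon 5 ACG (Thr): third position 4-fold.
Codon 6 CAG (Gln): third position 2-fold.
Codon 7 UCA (Ser): third position 4-fold.
Four-fold degenerate third positions: 5.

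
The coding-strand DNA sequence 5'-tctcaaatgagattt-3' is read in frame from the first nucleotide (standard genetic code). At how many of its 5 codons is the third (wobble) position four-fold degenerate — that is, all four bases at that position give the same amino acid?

1

Codon 1 TCT (Ser): third position 4-fold.
Codon 2 CAA (Gln): third position 2-fold.
Codon 3 ATG (Met): third position 1-fold.
Codon 4 AGA (Arg): third position 2-fold.
Codon 5 TTT (Phe): third position 2-fold.
Four-fold degenerate third positions: 1.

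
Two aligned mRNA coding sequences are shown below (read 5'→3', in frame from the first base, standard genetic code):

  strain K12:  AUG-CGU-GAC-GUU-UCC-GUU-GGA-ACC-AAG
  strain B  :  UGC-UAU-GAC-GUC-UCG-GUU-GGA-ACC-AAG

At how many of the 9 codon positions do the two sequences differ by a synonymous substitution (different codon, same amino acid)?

Codon 1: AUG Met / UGC Cys — nonsynonymous.
Codon 2: CGU Arg / UAU Tyr — nonsynonymous.
Codon 3: GAC Asp / GAC Asp — identical.
Codon 4: GUU Val / GUC Val — synonymous.
Codon 5: UCC Ser / UCG Ser — synonymous.
Codon 6: GUU Val / GUU Val — identical.
Codon 7: GGA Gly / GGA Gly — identical.
Codon 8: ACC Thr / ACC Thr — identical.
Codon 9: AAG Lys / AAG Lys — identical.
Synonymous differences: 2.

2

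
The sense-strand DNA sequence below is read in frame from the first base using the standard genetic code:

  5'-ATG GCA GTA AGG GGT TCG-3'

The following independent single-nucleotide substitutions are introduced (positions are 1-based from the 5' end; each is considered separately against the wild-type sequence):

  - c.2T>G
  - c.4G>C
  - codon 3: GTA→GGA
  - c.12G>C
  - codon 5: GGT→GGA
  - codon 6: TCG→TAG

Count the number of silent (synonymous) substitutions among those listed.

1

Codon 1: ATG (Met) → AGG (Arg) — missense.
Codon 2: GCA (Ala) → CCA (Pro) — missense.
Codon 3: GTA (Val) → GGA (Gly) — missense.
Codon 4: AGG (Arg) → AGC (Ser) — missense.
Codon 5: GGT (Gly) → GGA (Gly) — synonymous.
Codon 6: TCG (Ser) → TAG (Stop) — nonsense.
Synonymous: 1 of 6.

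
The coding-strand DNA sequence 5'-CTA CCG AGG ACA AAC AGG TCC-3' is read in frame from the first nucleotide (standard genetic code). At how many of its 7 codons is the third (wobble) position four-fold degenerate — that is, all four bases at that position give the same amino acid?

4

Codon 1 CTA (Leu): third position 4-fold.
Codon 2 CCG (Pro): third position 4-fold.
Codon 3 AGG (Arg): third position 2-fold.
Codon 4 ACA (Thr): third position 4-fold.
Codon 5 AAC (Asn): third position 2-fold.
Codon 6 AGG (Arg): third position 2-fold.
Codon 7 TCC (Ser): third position 4-fold.
Four-fold degenerate third positions: 4.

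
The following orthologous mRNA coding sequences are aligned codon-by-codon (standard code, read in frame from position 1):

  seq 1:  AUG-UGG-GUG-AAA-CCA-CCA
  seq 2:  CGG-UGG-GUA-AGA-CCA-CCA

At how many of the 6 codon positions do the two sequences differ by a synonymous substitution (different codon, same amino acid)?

1

Codon 1: AUG Met / CGG Arg — nonsynonymous.
Codon 2: UGG Trp / UGG Trp — identical.
Codon 3: GUG Val / GUA Val — synonymous.
Codon 4: AAA Lys / AGA Arg — nonsynonymous.
Codon 5: CCA Pro / CCA Pro — identical.
Codon 6: CCA Pro / CCA Pro — identical.
Synonymous differences: 1.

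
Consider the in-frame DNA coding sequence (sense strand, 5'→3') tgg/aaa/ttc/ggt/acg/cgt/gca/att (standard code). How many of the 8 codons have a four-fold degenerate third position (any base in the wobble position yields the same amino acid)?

4

Codon 1 TGG (Trp): third position 1-fold.
Codon 2 AAA (Lys): third position 2-fold.
Codon 3 TTC (Phe): third position 2-fold.
Codon 4 GGT (Gly): third position 4-fold.
Codon 5 ACG (Thr): third position 4-fold.
Codon 6 CGT (Arg): third position 4-fold.
Codon 7 GCA (Ala): third position 4-fold.
Codon 8 ATT (Ile): third position 3-fold.
Four-fold degenerate third positions: 4.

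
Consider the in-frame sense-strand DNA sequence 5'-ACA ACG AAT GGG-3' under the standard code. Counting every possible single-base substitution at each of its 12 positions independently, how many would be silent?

Codon 1 (ACA, Thr): 3 synonymous substitutions.
Codon 2 (ACG, Thr): 3 synonymous substitutions.
Codon 3 (AAT, Asn): 1 synonymous substitution.
Codon 4 (GGG, Gly): 3 synonymous substitutions.
Total: 3 + 3 + 1 + 3 = 10.

10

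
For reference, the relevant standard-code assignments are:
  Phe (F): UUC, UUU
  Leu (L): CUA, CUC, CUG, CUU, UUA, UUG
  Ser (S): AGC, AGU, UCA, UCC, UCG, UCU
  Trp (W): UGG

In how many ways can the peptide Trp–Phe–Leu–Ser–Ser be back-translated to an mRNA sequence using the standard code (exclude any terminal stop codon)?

432

Trp: 1 codon.
Phe: 2 codons.
Leu: 6 codons.
Ser: 6 codons.
Ser: 6 codons.
1 × 2 × 6 × 6 × 6 = 432.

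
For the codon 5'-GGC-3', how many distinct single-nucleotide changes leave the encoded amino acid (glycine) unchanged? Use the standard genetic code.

Position 1: none → 0 synonymous.
Position 2: none → 0 synonymous.
Position 3: GGU, GGA, GGG → 3 synonymous.
Total: 0 + 0 + 3 = 3.

3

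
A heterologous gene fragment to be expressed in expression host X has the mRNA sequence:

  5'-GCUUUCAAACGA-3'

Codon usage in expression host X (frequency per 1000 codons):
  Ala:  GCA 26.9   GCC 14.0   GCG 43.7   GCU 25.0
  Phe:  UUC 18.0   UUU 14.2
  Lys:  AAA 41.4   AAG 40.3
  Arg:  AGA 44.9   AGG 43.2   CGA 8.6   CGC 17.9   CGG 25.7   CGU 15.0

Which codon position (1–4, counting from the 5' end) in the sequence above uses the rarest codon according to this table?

Codon 1 GCU (Ala): 25.0 per 1000.
Codon 2 UUC (Phe): 18.0 per 1000.
Codon 3 AAA (Lys): 41.4 per 1000.
Codon 4 CGA (Arg): 8.6 per 1000.
Lowest frequency is 8.6 at codon 4.

4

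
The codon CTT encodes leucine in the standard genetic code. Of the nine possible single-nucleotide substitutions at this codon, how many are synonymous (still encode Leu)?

Position 1: none → 0 synonymous.
Position 2: none → 0 synonymous.
Position 3: CTC, CTA, CTG → 3 synonymous.
Total: 0 + 0 + 3 = 3.

3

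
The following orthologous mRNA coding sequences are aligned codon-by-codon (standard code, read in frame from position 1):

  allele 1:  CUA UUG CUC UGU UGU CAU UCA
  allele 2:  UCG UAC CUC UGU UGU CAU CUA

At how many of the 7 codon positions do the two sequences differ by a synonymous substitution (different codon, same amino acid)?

0

Codon 1: CUA Leu / UCG Ser — nonsynonymous.
Codon 2: UUG Leu / UAC Tyr — nonsynonymous.
Codon 3: CUC Leu / CUC Leu — identical.
Codon 4: UGU Cys / UGU Cys — identical.
Codon 5: UGU Cys / UGU Cys — identical.
Codon 6: CAU His / CAU His — identical.
Codon 7: UCA Ser / CUA Leu — nonsynonymous.
Synonymous differences: 0.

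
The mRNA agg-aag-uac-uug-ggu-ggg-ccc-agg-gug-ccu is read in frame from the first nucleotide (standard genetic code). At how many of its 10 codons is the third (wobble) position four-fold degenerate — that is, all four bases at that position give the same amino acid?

Codon 1 AGG (Arg): third position 2-fold.
Codon 2 AAG (Lys): third position 2-fold.
Codon 3 UAC (Tyr): third position 2-fold.
Codon 4 UUG (Leu): third position 2-fold.
Codon 5 GGU (Gly): third position 4-fold.
Codon 6 GGG (Gly): third position 4-fold.
Codon 7 CCC (Pro): third position 4-fold.
Codon 8 AGG (Arg): third position 2-fold.
Codon 9 GUG (Val): third position 4-fold.
Codon 10 CCU (Pro): third position 4-fold.
Four-fold degenerate third positions: 5.

5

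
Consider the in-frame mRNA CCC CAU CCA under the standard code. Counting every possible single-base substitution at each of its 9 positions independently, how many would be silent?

7

Codon 1 (CCC, Pro): 3 synonymous substitutions.
Codon 2 (CAU, His): 1 synonymous substitution.
Codon 3 (CCA, Pro): 3 synonymous substitutions.
Total: 3 + 1 + 3 = 7.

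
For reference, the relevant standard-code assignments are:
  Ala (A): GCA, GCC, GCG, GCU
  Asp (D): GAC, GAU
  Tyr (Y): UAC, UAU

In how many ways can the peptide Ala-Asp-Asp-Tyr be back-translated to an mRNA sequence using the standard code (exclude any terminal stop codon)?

32

Ala: 4 codons.
Asp: 2 codons.
Asp: 2 codons.
Tyr: 2 codons.
4 × 2 × 2 × 2 = 32.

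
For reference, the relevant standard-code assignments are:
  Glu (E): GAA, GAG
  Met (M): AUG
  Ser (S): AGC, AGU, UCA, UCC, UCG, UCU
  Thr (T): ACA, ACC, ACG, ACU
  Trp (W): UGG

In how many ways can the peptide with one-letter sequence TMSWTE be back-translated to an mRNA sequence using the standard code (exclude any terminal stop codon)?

Thr: 4 codons.
Met: 1 codon.
Ser: 6 codons.
Trp: 1 codon.
Thr: 4 codons.
Glu: 2 codons.
4 × 1 × 6 × 1 × 4 × 2 = 192.

192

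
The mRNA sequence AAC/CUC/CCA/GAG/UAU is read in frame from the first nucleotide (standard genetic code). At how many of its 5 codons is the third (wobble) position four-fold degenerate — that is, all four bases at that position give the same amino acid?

Codon 1 AAC (Asn): third position 2-fold.
Codon 2 CUC (Leu): third position 4-fold.
Codon 3 CCA (Pro): third position 4-fold.
Codon 4 GAG (Glu): third position 2-fold.
Codon 5 UAU (Tyr): third position 2-fold.
Four-fold degenerate third positions: 2.

2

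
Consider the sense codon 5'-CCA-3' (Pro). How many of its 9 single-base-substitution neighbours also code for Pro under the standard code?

Position 1: none → 0 synonymous.
Position 2: none → 0 synonymous.
Position 3: CCU, CCC, CCG → 3 synonymous.
Total: 0 + 0 + 3 = 3.

3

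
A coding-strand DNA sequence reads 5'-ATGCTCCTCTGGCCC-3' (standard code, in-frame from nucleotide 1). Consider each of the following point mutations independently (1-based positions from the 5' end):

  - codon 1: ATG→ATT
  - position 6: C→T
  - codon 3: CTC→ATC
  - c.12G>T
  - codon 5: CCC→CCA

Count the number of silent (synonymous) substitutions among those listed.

Codon 1: ATG (Met) → ATT (Ile) — missense.
Codon 2: CTC (Leu) → CTT (Leu) — synonymous.
Codon 3: CTC (Leu) → ATC (Ile) — missense.
Codon 4: TGG (Trp) → TGT (Cys) — missense.
Codon 5: CCC (Pro) → CCA (Pro) — synonymous.
Synonymous: 2 of 5.

2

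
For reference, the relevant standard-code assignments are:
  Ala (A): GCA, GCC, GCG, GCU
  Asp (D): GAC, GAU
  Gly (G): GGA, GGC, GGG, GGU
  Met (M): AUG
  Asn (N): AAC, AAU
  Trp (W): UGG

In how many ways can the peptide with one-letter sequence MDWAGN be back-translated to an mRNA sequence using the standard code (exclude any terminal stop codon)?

Met: 1 codon.
Asp: 2 codons.
Trp: 1 codon.
Ala: 4 codons.
Gly: 4 codons.
Asn: 2 codons.
1 × 2 × 1 × 4 × 4 × 2 = 64.

64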